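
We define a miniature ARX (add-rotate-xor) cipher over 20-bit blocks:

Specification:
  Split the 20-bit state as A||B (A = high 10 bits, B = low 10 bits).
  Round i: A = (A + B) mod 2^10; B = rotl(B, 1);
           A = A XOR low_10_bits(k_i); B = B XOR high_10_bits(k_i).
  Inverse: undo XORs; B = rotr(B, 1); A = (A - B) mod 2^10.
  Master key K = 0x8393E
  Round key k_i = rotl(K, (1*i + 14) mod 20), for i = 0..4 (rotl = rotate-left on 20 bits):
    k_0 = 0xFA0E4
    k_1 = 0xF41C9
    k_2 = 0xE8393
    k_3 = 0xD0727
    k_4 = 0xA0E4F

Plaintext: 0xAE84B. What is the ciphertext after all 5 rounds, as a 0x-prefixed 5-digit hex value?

s_0 = plaintext = 0xAE84B
s_1 = Round(s_0, k_0) = 0xF877E
s_2 = Round(s_1, k_1) = 0xA592D
s_3 = Round(s_2, k_2) = 0x141FA
s_4 = Round(s_3, k_3) = 0x5B4B5
s_5 = Round(s_4, k_4) = 0x1B7E9

0x1B7E9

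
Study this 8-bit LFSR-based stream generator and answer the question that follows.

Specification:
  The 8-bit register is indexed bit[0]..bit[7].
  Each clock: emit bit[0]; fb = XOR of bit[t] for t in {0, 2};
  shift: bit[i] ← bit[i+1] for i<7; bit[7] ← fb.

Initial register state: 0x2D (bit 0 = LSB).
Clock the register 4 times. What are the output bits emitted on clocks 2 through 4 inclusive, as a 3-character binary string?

011

reg_0 = 0x2D
clock 1: out=1, reg = 0x16
clock 2: out=0, reg = 0x8B
clock 3: out=1, reg = 0xC5
clock 4: out=1, reg = 0x62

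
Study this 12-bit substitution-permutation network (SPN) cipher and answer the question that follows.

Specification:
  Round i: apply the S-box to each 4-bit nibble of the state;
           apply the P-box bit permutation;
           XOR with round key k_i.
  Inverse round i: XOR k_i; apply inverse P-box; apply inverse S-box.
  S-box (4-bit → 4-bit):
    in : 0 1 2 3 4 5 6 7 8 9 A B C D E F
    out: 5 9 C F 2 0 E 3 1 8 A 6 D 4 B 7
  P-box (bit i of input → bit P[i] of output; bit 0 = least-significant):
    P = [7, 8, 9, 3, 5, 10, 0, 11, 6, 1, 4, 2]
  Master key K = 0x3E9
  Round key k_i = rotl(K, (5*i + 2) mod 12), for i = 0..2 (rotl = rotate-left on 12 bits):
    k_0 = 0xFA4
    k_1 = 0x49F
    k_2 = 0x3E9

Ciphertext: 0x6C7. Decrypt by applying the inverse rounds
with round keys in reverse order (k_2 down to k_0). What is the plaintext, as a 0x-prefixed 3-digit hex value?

0x2A0

s_0 = ciphertext = 0x6C7
s_1 = InvRound(s_0, k_2) = 0xA7A
s_2 = InvRound(s_1, k_1) = 0x130
s_3 = InvRound(s_2, k_0) = 0x2A0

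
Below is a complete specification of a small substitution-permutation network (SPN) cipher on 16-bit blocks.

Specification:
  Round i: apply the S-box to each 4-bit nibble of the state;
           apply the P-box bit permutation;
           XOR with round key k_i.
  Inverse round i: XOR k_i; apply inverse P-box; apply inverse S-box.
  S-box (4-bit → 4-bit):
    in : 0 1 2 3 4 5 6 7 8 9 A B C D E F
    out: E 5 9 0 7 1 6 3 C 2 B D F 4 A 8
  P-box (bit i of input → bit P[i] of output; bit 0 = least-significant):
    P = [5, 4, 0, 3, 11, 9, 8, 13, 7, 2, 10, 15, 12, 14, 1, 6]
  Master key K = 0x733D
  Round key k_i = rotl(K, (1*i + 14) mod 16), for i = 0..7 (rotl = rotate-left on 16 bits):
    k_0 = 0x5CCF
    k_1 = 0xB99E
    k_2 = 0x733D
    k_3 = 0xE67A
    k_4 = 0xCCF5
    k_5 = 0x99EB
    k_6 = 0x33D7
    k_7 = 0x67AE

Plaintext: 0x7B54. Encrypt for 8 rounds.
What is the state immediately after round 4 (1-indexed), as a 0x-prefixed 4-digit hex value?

0x5863

s_0 = plaintext = 0x7B54
s_1 = Round(s_0, k_0) = 0x807E
s_2 = Round(s_1, k_1) = 0x37C0
s_3 = Round(s_2, k_2) = 0x58A0
s_4 = Round(s_3, k_3) = 0x5863
s_5 = Round(s_4, k_4) = 0x5BF5
s_6 = Round(s_5, k_5) = 0x2D4B
s_7 = Round(s_6, k_6) = 0x2CBE
s_8 = Round(s_7, k_7) = 0xDA72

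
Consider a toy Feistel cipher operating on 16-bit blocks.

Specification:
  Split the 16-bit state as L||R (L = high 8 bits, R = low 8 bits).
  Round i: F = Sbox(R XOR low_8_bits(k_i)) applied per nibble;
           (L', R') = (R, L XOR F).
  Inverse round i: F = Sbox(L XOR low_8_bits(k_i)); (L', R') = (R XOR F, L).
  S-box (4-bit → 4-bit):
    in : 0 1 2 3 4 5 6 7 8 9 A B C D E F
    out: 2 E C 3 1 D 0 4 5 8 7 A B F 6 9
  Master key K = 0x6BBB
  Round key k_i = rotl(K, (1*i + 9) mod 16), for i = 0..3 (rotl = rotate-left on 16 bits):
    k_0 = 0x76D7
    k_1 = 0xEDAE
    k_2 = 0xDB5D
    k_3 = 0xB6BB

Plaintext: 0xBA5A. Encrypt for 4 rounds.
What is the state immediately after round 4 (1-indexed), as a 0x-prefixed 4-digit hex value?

0x0AEE

s_0 = plaintext = 0xBA5A
s_1 = Round(s_0, k_0) = 0x5AE5
s_2 = Round(s_1, k_1) = 0xE540
s_3 = Round(s_2, k_2) = 0x400A
s_4 = Round(s_3, k_3) = 0x0AEE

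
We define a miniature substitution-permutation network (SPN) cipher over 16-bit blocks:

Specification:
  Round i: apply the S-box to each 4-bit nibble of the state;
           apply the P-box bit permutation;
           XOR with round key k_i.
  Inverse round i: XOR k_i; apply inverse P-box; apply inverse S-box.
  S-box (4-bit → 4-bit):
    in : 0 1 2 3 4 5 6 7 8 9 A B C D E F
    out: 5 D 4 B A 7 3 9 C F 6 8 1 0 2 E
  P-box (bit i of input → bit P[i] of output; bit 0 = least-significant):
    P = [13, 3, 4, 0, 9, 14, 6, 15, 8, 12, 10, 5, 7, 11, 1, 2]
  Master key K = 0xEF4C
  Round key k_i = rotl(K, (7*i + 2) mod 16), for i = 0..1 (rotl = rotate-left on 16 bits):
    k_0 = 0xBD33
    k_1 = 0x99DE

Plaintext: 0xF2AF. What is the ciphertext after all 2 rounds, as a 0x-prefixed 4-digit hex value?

0xF6F8

s_0 = plaintext = 0xF2AF
s_1 = Round(s_0, k_0) = 0xF16C
s_2 = Round(s_1, k_1) = 0xF6F8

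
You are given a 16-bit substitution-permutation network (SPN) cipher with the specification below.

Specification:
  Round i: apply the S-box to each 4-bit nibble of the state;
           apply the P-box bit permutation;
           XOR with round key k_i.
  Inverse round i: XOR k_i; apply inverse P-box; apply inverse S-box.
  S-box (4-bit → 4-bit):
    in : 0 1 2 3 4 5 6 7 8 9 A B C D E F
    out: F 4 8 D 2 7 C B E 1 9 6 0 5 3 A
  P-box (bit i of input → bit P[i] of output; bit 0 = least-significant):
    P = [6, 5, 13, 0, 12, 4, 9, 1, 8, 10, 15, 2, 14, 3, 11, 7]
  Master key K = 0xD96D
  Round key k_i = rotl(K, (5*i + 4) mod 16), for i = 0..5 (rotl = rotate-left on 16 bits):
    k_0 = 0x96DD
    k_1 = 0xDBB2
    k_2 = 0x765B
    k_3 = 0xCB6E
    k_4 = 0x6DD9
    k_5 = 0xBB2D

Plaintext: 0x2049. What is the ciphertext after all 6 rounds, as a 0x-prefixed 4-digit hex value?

s_0 = plaintext = 0x2049
s_1 = Round(s_0, k_0) = 0x1309
s_2 = Round(s_1, k_1) = 0x40E4
s_3 = Round(s_2, k_2) = 0xE367
s_4 = Round(s_3, k_3) = 0x0801
s_5 = Round(s_4, k_4) = 0x9347
s_6 = Round(s_5, k_5) = 0x7A58

0x7A58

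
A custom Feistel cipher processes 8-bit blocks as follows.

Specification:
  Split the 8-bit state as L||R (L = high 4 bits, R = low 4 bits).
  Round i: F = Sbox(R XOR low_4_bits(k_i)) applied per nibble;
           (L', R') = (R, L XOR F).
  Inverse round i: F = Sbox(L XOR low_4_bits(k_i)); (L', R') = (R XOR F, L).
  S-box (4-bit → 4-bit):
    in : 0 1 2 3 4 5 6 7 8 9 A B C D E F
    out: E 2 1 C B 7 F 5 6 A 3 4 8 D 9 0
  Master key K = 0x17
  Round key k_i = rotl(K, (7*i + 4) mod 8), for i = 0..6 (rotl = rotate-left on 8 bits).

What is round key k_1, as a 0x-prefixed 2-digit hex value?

K = 0x17
k_0 = rotl(K, (7*0+4) mod 8) = rotl(K, 4) = 0x71
k_1 = rotl(K, (7*1+4) mod 8) = rotl(K, 3) = 0xB8

0xB8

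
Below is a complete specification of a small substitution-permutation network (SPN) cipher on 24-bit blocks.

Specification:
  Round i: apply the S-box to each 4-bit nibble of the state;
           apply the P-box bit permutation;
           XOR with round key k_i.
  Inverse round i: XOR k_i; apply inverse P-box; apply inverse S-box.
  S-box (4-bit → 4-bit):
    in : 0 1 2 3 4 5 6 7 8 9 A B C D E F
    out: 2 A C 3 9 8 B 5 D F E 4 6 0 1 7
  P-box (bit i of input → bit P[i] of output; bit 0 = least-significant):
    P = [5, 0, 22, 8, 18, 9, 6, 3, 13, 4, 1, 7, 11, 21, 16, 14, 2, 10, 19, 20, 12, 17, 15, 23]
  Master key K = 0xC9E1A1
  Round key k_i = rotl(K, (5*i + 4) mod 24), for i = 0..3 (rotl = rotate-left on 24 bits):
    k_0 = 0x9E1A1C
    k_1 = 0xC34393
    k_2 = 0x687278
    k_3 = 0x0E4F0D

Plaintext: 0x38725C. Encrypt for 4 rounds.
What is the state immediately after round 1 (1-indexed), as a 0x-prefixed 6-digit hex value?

0xC50293

s_0 = plaintext = 0x38725C
s_1 = Round(s_0, k_0) = 0xC50293
s_2 = Round(s_1, k_1) = 0xF5C178
s_3 = Round(s_2, k_2) = 0x1FE388
s_4 = Round(s_3, k_3) = 0xC06271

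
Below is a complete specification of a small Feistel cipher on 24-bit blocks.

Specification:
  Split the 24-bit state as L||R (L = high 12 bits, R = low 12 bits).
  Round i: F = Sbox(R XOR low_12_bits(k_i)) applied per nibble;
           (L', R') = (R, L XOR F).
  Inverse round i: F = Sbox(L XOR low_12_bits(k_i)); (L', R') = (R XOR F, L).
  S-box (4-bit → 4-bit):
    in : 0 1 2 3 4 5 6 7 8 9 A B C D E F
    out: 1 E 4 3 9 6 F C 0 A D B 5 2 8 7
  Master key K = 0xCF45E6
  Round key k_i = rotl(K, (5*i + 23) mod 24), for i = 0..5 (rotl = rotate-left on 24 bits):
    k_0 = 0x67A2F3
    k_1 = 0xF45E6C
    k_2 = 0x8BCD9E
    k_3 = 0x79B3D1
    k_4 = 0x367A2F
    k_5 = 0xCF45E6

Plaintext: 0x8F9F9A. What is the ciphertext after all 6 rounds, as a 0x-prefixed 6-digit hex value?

0x1D5B80

s_0 = plaintext = 0x8F9F9A
s_1 = Round(s_0, k_0) = 0xF9AA03
s_2 = Round(s_1, k_1) = 0xA0366D
s_3 = Round(s_2, k_2) = 0x66D170
s_4 = Round(s_3, k_3) = 0x1702B3
s_5 = Round(s_4, k_4) = 0x2B31D5
s_6 = Round(s_5, k_5) = 0x1D5B80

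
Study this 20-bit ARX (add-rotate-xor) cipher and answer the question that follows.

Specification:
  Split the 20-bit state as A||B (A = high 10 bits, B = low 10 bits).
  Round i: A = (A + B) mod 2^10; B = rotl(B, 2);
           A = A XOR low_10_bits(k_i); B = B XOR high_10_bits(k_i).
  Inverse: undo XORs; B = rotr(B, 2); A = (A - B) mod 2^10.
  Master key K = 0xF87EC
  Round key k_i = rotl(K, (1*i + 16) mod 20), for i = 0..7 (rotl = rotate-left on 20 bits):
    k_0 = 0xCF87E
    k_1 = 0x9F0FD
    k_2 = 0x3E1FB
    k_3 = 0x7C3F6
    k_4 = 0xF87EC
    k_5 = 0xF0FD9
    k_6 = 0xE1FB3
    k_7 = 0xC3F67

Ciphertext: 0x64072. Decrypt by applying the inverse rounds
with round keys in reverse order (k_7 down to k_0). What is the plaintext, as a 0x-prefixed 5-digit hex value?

s_0 = ciphertext = 0x64072
s_1 = InvRound(s_0, k_7) = 0x461DF
s_2 = InvRound(s_1, k_6) = 0x85496
s_3 = InvRound(s_2, k_5) = 0xFDDD5
s_4 = InvRound(s_3, k_4) = 0xE388D
s_5 = InvRound(s_4, k_3) = 0xC655F
s_6 = InvRound(s_5, k_2) = 0xDE769
s_7 = InvRound(s_6, k_1) = 0x8FD45
s_8 = InvRound(s_7, k_0) = 0xA8F9E

0xA8F9E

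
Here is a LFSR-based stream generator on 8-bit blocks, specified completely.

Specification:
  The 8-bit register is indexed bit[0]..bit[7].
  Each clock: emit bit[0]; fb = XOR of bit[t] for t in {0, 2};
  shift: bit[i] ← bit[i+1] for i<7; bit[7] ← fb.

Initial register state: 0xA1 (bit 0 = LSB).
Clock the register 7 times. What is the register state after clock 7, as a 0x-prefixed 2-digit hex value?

0x93

reg_0 = 0xA1
clock 1: out=1, reg = 0xD0
clock 2: out=0, reg = 0x68
clock 3: out=0, reg = 0x34
clock 4: out=0, reg = 0x9A
clock 5: out=0, reg = 0x4D
clock 6: out=1, reg = 0x26
clock 7: out=0, reg = 0x93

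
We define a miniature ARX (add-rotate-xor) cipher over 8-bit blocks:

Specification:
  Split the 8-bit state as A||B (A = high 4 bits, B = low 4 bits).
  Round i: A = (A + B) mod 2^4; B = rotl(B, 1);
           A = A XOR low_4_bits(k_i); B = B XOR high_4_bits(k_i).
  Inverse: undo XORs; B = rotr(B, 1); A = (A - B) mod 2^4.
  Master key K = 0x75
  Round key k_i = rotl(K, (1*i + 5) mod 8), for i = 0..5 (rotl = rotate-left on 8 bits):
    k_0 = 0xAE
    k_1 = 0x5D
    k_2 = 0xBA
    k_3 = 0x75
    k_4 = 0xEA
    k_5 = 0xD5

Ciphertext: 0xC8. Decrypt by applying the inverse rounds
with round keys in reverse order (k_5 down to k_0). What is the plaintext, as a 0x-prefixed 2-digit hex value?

s_0 = ciphertext = 0xC8
s_1 = InvRound(s_0, k_5) = 0xFA
s_2 = InvRound(s_1, k_4) = 0x32
s_3 = InvRound(s_2, k_3) = 0xCA
s_4 = InvRound(s_3, k_2) = 0xE8
s_5 = InvRound(s_4, k_1) = 0x5E
s_6 = InvRound(s_5, k_0) = 0x92

0x92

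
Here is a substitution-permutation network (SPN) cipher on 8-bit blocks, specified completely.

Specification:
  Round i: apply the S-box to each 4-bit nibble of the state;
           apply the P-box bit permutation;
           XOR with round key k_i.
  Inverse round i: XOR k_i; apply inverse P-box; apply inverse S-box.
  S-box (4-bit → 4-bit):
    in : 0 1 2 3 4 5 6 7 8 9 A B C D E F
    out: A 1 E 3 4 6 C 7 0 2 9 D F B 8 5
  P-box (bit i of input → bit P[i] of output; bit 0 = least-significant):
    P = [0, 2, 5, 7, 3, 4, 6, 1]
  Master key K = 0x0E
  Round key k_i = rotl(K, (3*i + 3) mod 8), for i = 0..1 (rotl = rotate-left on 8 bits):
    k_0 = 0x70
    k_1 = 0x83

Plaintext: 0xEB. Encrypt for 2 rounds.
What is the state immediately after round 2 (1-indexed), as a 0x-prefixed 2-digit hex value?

0x9C

s_0 = plaintext = 0xEB
s_1 = Round(s_0, k_0) = 0xD3
s_2 = Round(s_1, k_1) = 0x9C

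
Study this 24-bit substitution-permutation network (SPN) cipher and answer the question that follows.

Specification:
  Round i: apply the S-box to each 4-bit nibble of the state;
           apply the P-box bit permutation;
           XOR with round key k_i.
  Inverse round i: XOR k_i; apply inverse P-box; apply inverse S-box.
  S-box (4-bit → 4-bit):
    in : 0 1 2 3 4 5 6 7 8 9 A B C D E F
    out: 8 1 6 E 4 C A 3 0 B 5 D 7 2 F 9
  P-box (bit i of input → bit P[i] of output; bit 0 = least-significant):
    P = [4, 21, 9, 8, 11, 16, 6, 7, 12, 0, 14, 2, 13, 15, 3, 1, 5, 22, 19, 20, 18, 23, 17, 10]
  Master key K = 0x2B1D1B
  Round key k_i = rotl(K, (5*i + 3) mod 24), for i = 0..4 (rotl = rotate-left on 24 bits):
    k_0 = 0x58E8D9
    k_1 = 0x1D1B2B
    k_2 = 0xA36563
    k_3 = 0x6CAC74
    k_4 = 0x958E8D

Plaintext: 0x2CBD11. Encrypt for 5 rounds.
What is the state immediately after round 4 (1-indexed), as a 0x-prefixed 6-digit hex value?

0x98B0B3

s_0 = plaintext = 0x2CBD11
s_1 = Round(s_0, k_0) = 0x92C0E2
s_2 = Round(s_1, k_1) = 0xF0B5E7
s_3 = Round(s_2, k_2) = 0x9609BD
s_4 = Round(s_3, k_3) = 0x98B0B3
s_5 = Round(s_4, k_4) = 0x31A143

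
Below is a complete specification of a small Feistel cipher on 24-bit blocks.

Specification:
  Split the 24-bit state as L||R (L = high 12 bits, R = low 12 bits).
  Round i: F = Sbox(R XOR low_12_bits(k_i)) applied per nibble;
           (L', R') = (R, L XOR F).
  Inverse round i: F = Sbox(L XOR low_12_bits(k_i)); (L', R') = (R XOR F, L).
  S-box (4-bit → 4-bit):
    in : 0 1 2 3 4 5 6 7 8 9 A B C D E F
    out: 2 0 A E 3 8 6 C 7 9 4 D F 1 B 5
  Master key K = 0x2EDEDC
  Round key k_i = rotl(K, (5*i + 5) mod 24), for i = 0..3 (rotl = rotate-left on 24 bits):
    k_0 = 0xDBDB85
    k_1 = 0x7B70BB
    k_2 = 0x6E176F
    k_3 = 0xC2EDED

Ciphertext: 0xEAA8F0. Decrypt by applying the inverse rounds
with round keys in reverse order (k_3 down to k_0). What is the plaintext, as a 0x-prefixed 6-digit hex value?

s_0 = ciphertext = 0xEAA8F0
s_1 = InvRound(s_0, k_3) = 0x6CCEAA
s_2 = InvRound(s_1, k_2) = 0xEE46CC
s_3 = InvRound(s_2, k_1) = 0xD49EE4
s_4 = InvRound(s_3, k_0) = 0x81BD49

0x81BD49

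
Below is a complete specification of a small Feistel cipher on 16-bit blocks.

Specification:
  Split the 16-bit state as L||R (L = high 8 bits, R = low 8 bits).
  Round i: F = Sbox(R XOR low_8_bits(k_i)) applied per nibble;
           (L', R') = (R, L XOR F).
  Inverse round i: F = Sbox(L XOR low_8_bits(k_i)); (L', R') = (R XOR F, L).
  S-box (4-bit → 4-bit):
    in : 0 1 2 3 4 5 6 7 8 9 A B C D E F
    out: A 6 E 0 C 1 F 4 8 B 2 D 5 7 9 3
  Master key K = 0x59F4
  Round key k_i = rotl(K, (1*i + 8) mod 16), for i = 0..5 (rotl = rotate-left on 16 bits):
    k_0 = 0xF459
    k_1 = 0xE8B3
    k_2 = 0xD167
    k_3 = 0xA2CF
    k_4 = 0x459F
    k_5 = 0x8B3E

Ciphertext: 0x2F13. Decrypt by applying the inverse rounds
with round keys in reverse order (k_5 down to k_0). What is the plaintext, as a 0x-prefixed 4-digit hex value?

0x0B56

s_0 = ciphertext = 0x2F13
s_1 = InvRound(s_0, k_5) = 0x752F
s_2 = InvRound(s_1, k_4) = 0xBD75
s_3 = InvRound(s_2, k_3) = 0x3BBD
s_4 = InvRound(s_3, k_2) = 0xA83B
s_5 = InvRound(s_4, k_1) = 0x56A8
s_6 = InvRound(s_5, k_0) = 0x0B56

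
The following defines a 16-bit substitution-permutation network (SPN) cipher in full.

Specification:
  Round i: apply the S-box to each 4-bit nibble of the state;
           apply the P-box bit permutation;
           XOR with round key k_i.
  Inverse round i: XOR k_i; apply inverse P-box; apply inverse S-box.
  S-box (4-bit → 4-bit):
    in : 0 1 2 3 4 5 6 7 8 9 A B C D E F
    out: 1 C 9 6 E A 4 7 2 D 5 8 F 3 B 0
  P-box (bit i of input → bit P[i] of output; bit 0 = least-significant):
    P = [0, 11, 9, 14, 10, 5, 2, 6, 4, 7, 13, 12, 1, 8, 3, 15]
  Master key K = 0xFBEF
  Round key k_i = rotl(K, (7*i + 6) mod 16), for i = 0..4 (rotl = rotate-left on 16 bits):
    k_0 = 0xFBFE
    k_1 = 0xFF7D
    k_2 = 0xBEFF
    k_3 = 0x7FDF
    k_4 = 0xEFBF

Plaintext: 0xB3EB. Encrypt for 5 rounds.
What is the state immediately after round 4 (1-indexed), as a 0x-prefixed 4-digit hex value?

s_0 = plaintext = 0xB3EB
s_1 = Round(s_0, k_0) = 0x1F1E
s_2 = Round(s_1, k_1) = 0x3730
s_3 = Round(s_2, k_2) = 0x9F42
s_4 = Round(s_3, k_3) = 0xBFB0
s_5 = Round(s_4, k_4) = 0x6FFE

0xBFB0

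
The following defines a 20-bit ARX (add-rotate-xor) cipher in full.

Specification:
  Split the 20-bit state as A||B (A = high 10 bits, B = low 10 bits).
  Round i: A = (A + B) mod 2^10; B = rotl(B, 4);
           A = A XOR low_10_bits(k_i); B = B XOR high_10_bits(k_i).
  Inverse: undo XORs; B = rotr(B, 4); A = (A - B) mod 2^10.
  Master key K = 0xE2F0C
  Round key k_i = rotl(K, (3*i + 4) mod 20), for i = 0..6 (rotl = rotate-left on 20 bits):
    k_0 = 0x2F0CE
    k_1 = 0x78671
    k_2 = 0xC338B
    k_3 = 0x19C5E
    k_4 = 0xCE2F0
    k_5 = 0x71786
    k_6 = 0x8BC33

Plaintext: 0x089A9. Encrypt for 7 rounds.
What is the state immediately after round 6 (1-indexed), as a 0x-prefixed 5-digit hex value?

0x37F17

s_0 = plaintext = 0x089A9
s_1 = Round(s_0, k_0) = 0x4162A
s_2 = Round(s_1, k_1) = 0x57B49
s_3 = Round(s_2, k_2) = 0xCB391
s_4 = Round(s_3, k_3) = 0xB8D79
s_5 = Round(s_4, k_4) = 0xAB0AD
s_6 = Round(s_5, k_5) = 0x37F17
s_7 = Round(s_6, k_6) = 0xF1753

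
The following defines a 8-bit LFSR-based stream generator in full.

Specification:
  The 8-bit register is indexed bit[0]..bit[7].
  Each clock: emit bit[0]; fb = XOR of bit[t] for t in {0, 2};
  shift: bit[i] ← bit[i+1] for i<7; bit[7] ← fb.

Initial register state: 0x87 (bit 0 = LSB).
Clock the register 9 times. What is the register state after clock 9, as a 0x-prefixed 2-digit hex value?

0x93

reg_0 = 0x87
clock 1: out=1, reg = 0x43
clock 2: out=1, reg = 0xA1
clock 3: out=1, reg = 0xD0
clock 4: out=0, reg = 0x68
clock 5: out=0, reg = 0x34
clock 6: out=0, reg = 0x9A
clock 7: out=0, reg = 0x4D
clock 8: out=1, reg = 0x26
clock 9: out=0, reg = 0x93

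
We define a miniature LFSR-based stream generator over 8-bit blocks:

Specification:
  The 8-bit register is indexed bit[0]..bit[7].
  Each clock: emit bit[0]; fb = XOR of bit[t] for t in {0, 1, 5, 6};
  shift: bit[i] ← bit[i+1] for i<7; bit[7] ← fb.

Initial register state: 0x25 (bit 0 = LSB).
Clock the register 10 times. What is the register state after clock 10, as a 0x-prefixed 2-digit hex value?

reg_0 = 0x25
clock 1: out=1, reg = 0x12
clock 2: out=0, reg = 0x89
clock 3: out=1, reg = 0xC4
clock 4: out=0, reg = 0xE2
clock 5: out=0, reg = 0xF1
clock 6: out=1, reg = 0xF8
clock 7: out=0, reg = 0x7C
clock 8: out=0, reg = 0x3E
clock 9: out=0, reg = 0x1F
clock 10: out=1, reg = 0x0F

0x0F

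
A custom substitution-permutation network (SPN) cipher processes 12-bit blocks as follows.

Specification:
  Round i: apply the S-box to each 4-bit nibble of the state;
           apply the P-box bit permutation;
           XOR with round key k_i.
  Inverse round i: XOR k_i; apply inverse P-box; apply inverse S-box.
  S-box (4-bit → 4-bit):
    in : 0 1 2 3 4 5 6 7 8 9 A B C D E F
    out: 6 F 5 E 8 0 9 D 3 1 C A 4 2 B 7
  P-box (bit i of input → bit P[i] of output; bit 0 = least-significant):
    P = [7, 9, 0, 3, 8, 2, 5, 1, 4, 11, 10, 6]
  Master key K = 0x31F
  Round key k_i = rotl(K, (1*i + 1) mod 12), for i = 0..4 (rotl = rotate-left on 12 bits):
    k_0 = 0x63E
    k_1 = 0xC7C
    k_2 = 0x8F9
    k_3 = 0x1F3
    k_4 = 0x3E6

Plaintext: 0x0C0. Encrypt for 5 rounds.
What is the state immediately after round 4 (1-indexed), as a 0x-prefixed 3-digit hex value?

0xA2E

s_0 = plaintext = 0x0C0
s_1 = Round(s_0, k_0) = 0x81F
s_2 = Round(s_1, k_1) = 0x7CB
s_3 = Round(s_2, k_2) = 0xE81
s_4 = Round(s_3, k_3) = 0xA2E
s_5 = Round(s_4, k_4) = 0x40E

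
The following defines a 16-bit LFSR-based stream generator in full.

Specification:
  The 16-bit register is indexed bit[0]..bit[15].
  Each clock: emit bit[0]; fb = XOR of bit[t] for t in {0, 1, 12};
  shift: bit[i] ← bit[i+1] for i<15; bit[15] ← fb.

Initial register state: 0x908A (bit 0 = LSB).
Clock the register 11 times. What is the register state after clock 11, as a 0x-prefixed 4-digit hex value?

reg_0 = 0x908A
clock 1: out=0, reg = 0x4845
clock 2: out=1, reg = 0xA422
clock 3: out=0, reg = 0xD211
clock 4: out=1, reg = 0x6908
clock 5: out=0, reg = 0x3484
clock 6: out=0, reg = 0x9A42
clock 7: out=0, reg = 0x4D21
clock 8: out=1, reg = 0xA690
clock 9: out=0, reg = 0x5348
clock 10: out=0, reg = 0xA9A4
clock 11: out=0, reg = 0x54D2

0x54D2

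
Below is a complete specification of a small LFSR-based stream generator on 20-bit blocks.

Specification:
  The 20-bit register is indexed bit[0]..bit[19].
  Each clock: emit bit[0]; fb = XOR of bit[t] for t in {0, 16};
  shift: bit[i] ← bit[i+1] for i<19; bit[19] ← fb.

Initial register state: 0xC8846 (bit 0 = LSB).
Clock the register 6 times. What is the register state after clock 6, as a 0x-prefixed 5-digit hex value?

reg_0 = 0xC8846
clock 1: out=0, reg = 0x64423
clock 2: out=1, reg = 0xB2211
clock 3: out=1, reg = 0x59108
clock 4: out=0, reg = 0xAC884
clock 5: out=0, reg = 0x56442
clock 6: out=0, reg = 0xAB221

0xAB221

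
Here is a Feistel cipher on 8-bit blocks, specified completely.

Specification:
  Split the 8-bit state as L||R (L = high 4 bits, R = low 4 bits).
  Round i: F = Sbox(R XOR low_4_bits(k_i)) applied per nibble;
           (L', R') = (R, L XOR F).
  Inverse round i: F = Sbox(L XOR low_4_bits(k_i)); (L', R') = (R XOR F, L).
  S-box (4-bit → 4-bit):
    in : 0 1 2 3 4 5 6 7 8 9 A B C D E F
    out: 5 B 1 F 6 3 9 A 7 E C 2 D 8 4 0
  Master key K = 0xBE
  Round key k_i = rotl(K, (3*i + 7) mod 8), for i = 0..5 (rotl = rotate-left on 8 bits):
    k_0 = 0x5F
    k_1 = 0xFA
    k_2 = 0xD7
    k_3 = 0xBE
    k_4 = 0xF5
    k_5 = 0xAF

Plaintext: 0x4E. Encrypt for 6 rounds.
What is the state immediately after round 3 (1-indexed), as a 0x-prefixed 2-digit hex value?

s_0 = plaintext = 0x4E
s_1 = Round(s_0, k_0) = 0xEF
s_2 = Round(s_1, k_1) = 0xFD
s_3 = Round(s_2, k_2) = 0xD3
s_4 = Round(s_3, k_3) = 0x35
s_5 = Round(s_4, k_4) = 0x56
s_6 = Round(s_5, k_5) = 0x6B

0xD3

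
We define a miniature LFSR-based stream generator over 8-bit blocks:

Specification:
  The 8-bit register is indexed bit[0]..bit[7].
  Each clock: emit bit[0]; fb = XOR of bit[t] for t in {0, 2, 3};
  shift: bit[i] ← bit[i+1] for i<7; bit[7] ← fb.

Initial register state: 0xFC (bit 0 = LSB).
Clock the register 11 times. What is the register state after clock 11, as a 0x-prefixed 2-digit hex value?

reg_0 = 0xFC
clock 1: out=0, reg = 0x7E
clock 2: out=0, reg = 0x3F
clock 3: out=1, reg = 0x9F
clock 4: out=1, reg = 0xCF
clock 5: out=1, reg = 0xE7
clock 6: out=1, reg = 0x73
clock 7: out=1, reg = 0xB9
clock 8: out=1, reg = 0x5C
clock 9: out=0, reg = 0x2E
clock 10: out=0, reg = 0x17
clock 11: out=1, reg = 0x0B

0x0B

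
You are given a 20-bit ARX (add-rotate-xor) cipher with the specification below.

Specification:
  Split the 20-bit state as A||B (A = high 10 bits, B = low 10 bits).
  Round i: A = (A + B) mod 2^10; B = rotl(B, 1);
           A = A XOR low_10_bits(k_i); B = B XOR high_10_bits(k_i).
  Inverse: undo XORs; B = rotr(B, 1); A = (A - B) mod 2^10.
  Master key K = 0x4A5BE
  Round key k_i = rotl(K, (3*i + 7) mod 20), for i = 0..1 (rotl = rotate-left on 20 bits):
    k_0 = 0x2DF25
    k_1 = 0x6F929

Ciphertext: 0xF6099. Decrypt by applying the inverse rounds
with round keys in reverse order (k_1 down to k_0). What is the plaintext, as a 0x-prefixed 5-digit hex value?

0x9A512

s_0 = ciphertext = 0xF6099
s_1 = InvRound(s_0, k_1) = 0x17A93
s_2 = InvRound(s_1, k_0) = 0x9A512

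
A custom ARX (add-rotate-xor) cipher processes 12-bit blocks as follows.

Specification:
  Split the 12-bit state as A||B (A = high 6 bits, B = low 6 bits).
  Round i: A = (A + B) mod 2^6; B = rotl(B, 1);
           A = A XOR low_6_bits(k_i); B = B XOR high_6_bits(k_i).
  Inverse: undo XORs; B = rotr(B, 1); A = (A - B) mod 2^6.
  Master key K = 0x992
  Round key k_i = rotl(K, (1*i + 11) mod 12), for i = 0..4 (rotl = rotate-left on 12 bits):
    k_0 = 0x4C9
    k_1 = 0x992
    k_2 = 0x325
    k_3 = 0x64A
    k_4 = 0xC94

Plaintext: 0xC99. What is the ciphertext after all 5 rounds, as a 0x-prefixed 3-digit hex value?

0x4DC

s_0 = plaintext = 0xC99
s_1 = Round(s_0, k_0) = 0x0A1
s_2 = Round(s_1, k_1) = 0xC65
s_3 = Round(s_2, k_2) = 0xCC7
s_4 = Round(s_3, k_3) = 0xC17
s_5 = Round(s_4, k_4) = 0x4DC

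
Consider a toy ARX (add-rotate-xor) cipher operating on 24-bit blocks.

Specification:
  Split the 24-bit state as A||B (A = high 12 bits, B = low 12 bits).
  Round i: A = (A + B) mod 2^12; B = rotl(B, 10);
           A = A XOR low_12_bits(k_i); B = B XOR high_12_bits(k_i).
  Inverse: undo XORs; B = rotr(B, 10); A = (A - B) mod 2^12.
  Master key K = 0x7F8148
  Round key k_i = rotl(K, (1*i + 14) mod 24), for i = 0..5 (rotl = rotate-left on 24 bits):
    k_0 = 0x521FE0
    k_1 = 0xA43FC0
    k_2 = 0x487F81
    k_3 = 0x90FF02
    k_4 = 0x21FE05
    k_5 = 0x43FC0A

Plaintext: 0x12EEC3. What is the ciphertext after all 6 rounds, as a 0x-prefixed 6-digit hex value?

s_0 = plaintext = 0x12EEC3
s_1 = Round(s_0, k_0) = 0x011A91
s_2 = Round(s_1, k_1) = 0x562CE7
s_3 = Round(s_2, k_2) = 0xDC8BBE
s_4 = Round(s_3, k_3) = 0x6843E0
s_5 = Round(s_4, k_4) = 0x4612E7
s_6 = Round(s_5, k_5) = 0xB42886

0xB42886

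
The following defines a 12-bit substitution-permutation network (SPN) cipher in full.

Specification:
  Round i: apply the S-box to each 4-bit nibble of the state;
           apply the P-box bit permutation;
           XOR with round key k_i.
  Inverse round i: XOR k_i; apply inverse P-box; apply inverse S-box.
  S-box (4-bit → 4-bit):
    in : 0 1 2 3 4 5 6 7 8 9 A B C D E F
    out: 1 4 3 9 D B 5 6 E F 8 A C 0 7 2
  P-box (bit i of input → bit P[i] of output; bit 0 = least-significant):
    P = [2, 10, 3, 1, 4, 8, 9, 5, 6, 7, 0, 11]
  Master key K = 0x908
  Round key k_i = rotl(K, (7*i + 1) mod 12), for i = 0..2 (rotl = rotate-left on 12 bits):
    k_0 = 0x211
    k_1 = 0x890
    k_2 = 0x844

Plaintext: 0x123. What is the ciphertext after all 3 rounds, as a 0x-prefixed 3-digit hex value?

s_0 = plaintext = 0x123
s_1 = Round(s_0, k_0) = 0x306
s_2 = Round(s_1, k_1) = 0x0CC
s_3 = Round(s_2, k_2) = 0xA2E

0xA2E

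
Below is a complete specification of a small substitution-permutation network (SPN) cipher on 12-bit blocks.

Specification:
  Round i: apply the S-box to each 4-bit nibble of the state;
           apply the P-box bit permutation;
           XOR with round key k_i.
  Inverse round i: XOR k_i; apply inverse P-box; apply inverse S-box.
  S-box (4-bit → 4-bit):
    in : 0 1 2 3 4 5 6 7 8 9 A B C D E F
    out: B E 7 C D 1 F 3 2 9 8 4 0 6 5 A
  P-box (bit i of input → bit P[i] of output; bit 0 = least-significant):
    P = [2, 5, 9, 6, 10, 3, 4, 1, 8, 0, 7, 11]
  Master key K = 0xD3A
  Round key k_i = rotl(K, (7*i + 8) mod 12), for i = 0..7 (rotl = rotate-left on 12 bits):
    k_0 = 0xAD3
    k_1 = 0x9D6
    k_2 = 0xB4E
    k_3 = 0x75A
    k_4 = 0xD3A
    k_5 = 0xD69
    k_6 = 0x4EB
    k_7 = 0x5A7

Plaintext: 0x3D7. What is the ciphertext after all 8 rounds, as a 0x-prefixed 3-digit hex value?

s_0 = plaintext = 0x3D7
s_1 = Round(s_0, k_0) = 0x26F
s_2 = Round(s_1, k_1) = 0xC2D
s_3 = Round(s_2, k_2) = 0xD76
s_4 = Round(s_3, k_3) = 0x1B7
s_5 = Round(s_4, k_4) = 0x58F
s_6 = Round(s_5, k_5) = 0xC01
s_7 = Round(s_6, k_6) = 0x281
s_8 = Round(s_7, k_7) = 0x64E

0x64E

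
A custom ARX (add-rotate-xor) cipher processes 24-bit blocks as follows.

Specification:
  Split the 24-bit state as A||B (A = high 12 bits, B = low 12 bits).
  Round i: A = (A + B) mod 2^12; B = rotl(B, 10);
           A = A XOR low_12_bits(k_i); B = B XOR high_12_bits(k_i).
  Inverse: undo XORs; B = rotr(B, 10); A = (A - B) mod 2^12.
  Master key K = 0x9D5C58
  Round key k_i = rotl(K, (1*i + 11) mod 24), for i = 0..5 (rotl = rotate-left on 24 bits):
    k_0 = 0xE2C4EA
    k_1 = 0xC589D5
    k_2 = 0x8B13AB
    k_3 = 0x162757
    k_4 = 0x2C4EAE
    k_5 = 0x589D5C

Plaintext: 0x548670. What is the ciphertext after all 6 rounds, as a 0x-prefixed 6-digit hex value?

s_0 = plaintext = 0x548670
s_1 = Round(s_0, k_0) = 0xF52FB0
s_2 = Round(s_1, k_1) = 0x6D7FB4
s_3 = Round(s_2, k_2) = 0x520B5C
s_4 = Round(s_3, k_3) = 0x72B3B5
s_5 = Round(s_4, k_4) = 0x44E629
s_6 = Round(s_5, k_5) = 0x72B003

0x72B003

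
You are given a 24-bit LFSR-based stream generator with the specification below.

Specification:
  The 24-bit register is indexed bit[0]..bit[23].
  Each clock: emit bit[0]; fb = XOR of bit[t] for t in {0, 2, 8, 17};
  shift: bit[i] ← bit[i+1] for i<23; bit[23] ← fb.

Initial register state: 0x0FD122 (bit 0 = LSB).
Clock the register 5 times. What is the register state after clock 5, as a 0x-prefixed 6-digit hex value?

0xE07E89

reg_0 = 0x0FD122
clock 1: out=0, reg = 0x07E891
clock 2: out=1, reg = 0x03F448
clock 3: out=0, reg = 0x81FA24
clock 4: out=0, reg = 0xC0FD12
clock 5: out=0, reg = 0xE07E89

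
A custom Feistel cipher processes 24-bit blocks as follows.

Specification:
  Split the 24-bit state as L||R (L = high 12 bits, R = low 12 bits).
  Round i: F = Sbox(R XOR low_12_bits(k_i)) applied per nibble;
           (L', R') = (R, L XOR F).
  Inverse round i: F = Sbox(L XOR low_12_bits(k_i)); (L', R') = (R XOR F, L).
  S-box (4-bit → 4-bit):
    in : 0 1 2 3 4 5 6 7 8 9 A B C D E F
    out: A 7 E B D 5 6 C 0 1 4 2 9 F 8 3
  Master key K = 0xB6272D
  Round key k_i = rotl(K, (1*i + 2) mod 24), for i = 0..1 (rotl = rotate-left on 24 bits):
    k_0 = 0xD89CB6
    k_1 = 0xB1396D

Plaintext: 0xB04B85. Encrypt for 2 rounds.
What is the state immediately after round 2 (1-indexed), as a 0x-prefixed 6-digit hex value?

0x7BF37B

s_0 = plaintext = 0xB04B85
s_1 = Round(s_0, k_0) = 0xB857BF
s_2 = Round(s_1, k_1) = 0x7BF37B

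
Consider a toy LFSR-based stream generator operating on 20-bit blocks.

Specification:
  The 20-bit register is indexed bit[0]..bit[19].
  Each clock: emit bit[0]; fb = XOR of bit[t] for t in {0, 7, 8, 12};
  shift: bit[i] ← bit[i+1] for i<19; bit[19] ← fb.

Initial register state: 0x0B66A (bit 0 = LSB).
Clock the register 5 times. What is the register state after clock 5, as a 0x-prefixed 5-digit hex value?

0xD85B3

reg_0 = 0x0B66A
clock 1: out=0, reg = 0x85B35
clock 2: out=1, reg = 0xC2D9A
clock 3: out=0, reg = 0x616CD
clock 4: out=1, reg = 0xB0B66
clock 5: out=0, reg = 0xD85B3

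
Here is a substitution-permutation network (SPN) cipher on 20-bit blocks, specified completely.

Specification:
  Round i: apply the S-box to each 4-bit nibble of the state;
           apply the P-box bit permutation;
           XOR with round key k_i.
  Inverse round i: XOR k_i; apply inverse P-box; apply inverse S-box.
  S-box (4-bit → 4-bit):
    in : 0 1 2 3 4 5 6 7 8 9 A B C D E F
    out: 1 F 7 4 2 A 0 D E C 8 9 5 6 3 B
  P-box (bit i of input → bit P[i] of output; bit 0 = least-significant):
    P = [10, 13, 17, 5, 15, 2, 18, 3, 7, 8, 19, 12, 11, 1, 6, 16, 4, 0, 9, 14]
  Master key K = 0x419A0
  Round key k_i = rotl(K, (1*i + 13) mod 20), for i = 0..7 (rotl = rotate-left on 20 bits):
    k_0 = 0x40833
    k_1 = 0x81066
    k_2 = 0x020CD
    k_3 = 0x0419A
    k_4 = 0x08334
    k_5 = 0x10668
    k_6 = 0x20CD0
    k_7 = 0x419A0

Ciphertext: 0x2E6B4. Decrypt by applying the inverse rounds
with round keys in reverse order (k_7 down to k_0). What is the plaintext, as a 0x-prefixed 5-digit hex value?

0xD1BFF

s_0 = ciphertext = 0x2E6B4
s_1 = InvRound(s_0, k_7) = 0x70522
s_2 = InvRound(s_1, k_6) = 0x01E3A
s_3 = InvRound(s_2, k_5) = 0x01A66
s_4 = InvRound(s_3, k_4) = 0x02506
s_5 = InvRound(s_4, k_3) = 0xB605E
s_6 = InvRound(s_5, k_2) = 0xF5C63
s_7 = InvRound(s_6, k_1) = 0x5B6DC
s_8 = InvRound(s_7, k_0) = 0xD1BFF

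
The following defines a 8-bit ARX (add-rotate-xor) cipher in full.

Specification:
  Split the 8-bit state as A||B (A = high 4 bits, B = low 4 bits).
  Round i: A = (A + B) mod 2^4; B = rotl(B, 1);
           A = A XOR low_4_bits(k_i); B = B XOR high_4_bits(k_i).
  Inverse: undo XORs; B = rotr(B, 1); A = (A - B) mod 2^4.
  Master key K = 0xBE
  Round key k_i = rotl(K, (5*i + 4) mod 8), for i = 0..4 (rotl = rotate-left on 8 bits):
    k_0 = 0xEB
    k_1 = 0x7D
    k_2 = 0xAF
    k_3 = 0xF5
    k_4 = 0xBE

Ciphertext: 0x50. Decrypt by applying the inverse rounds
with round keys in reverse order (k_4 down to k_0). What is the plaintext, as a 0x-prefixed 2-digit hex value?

0xED

s_0 = ciphertext = 0x50
s_1 = InvRound(s_0, k_4) = 0xED
s_2 = InvRound(s_1, k_3) = 0xA1
s_3 = InvRound(s_2, k_2) = 0x8D
s_4 = InvRound(s_3, k_1) = 0x05
s_5 = InvRound(s_4, k_0) = 0xED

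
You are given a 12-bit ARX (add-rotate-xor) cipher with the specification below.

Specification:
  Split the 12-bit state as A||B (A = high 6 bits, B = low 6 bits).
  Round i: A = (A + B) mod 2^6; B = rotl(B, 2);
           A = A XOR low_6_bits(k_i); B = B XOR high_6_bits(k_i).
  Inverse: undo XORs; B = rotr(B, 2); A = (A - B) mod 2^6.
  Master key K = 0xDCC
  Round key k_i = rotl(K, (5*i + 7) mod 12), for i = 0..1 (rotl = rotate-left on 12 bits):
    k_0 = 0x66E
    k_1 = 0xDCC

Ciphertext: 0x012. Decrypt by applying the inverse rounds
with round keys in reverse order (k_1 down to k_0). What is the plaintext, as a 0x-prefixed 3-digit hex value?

s_0 = ciphertext = 0x012
s_1 = InvRound(s_0, k_1) = 0xCD9
s_2 = InvRound(s_1, k_0) = 0x740

0x740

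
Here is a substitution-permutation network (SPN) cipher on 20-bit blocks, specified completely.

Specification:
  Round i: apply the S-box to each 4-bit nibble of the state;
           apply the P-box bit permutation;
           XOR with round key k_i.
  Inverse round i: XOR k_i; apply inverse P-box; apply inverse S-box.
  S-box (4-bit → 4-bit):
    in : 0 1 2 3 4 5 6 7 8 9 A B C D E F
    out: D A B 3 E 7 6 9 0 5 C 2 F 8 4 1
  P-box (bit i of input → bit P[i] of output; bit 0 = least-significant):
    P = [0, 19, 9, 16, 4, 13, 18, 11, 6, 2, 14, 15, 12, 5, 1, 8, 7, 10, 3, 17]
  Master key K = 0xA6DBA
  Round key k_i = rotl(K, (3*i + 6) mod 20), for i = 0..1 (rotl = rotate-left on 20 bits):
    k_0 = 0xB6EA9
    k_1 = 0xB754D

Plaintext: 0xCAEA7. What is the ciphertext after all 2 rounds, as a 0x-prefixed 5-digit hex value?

s_0 = plaintext = 0xCAEA7
s_1 = Round(s_0, k_0) = 0xC2322
s_2 = Round(s_1, k_1) = 0x048B0

0x048B0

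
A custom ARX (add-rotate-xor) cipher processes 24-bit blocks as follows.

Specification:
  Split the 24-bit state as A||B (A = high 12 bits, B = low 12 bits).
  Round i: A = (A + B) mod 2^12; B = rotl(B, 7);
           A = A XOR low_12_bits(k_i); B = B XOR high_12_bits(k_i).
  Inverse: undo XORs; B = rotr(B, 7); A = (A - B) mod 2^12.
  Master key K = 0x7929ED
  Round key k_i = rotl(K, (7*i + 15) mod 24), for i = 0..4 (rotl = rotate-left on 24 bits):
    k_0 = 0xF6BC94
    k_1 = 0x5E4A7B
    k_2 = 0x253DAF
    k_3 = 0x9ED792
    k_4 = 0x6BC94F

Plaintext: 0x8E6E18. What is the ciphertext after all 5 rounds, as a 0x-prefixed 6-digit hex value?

0x94B030

s_0 = plaintext = 0x8E6E18
s_1 = Round(s_0, k_0) = 0xA6A31B
s_2 = Round(s_1, k_1) = 0x7FE87C
s_3 = Round(s_2, k_2) = 0xDD5C10
s_4 = Round(s_3, k_3) = 0xE7718D
s_5 = Round(s_4, k_4) = 0x94B030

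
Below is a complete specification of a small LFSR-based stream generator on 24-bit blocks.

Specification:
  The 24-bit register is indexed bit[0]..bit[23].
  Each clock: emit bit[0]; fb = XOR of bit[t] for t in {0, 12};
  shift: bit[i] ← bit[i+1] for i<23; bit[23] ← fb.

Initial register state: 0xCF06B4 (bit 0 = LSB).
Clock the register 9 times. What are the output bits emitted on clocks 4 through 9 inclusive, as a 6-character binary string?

011010

reg_0 = 0xCF06B4
clock 1: out=0, reg = 0x67835A
clock 2: out=0, reg = 0x33C1AD
clock 3: out=1, reg = 0x99E0D6
clock 4: out=0, reg = 0x4CF06B
clock 5: out=1, reg = 0x267835
clock 6: out=1, reg = 0x133C1A
clock 7: out=0, reg = 0x899E0D
clock 8: out=1, reg = 0x44CF06
clock 9: out=0, reg = 0x226783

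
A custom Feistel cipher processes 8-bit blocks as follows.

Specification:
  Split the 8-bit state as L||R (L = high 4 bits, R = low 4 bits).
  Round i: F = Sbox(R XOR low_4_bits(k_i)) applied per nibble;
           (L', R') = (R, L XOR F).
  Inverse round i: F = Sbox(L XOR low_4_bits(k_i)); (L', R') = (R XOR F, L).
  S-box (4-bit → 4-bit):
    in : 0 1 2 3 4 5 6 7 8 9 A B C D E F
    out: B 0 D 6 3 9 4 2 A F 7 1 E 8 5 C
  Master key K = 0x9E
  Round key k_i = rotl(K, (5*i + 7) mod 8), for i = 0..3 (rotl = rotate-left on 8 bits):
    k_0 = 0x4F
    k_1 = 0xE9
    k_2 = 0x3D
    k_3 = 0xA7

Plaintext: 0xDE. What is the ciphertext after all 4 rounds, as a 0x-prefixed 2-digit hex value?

0x6D

s_0 = plaintext = 0xDE
s_1 = Round(s_0, k_0) = 0xED
s_2 = Round(s_1, k_1) = 0xDD
s_3 = Round(s_2, k_2) = 0xD6
s_4 = Round(s_3, k_3) = 0x6D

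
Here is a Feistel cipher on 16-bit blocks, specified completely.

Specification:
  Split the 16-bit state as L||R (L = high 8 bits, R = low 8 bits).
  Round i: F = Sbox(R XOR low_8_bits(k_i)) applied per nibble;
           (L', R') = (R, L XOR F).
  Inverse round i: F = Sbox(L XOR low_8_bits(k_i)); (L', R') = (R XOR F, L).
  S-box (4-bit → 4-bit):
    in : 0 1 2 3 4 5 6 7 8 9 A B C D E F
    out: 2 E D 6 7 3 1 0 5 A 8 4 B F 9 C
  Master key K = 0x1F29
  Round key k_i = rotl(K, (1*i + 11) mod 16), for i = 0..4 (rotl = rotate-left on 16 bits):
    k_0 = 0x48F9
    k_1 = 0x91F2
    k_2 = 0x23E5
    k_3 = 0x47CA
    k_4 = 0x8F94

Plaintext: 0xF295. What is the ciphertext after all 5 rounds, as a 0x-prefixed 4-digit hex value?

s_0 = plaintext = 0xF295
s_1 = Round(s_0, k_0) = 0x95E9
s_2 = Round(s_1, k_1) = 0xE971
s_3 = Round(s_2, k_2) = 0x714E
s_4 = Round(s_3, k_3) = 0x4E26
s_5 = Round(s_4, k_4) = 0x2603

0x2603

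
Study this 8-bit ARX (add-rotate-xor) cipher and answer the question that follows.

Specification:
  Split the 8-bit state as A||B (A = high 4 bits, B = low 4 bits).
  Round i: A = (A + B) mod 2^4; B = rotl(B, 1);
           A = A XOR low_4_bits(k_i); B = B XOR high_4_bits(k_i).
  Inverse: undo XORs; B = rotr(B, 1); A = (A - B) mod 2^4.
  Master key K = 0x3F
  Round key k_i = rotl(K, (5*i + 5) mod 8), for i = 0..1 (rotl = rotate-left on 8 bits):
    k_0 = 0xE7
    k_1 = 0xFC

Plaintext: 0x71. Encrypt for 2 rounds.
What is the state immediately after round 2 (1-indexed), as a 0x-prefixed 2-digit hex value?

0x76

s_0 = plaintext = 0x71
s_1 = Round(s_0, k_0) = 0xFC
s_2 = Round(s_1, k_1) = 0x76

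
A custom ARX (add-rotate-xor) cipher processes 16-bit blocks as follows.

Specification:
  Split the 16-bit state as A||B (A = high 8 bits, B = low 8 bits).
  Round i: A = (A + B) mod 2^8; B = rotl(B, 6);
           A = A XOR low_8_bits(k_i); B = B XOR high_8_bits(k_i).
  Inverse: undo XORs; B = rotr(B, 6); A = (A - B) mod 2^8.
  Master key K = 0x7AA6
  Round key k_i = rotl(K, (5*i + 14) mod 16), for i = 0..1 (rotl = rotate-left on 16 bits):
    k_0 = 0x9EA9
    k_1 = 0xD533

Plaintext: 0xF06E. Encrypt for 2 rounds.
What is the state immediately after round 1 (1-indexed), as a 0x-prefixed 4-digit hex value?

s_0 = plaintext = 0xF06E
s_1 = Round(s_0, k_0) = 0xF705
s_2 = Round(s_1, k_1) = 0xCF94

0xF705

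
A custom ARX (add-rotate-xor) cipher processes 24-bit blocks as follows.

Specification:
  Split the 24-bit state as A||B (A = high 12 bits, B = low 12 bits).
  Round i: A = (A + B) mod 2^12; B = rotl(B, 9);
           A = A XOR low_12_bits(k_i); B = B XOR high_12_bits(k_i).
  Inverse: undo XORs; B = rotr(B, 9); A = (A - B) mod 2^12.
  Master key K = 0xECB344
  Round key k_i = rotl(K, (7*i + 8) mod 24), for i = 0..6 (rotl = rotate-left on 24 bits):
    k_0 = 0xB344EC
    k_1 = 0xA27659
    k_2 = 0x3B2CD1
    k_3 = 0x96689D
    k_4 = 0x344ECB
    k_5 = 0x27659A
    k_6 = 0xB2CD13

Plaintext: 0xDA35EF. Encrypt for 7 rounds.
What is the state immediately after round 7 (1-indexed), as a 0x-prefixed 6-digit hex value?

0x4563FB

s_0 = plaintext = 0xDA35EF
s_1 = Round(s_0, k_0) = 0x77E589
s_2 = Round(s_1, k_1) = 0xB5E896
s_3 = Round(s_2, k_2) = 0xF25EA0
s_4 = Round(s_3, k_3) = 0x5588B2
s_5 = Round(s_4, k_4) = 0x0C1652
s_6 = Round(s_5, k_5) = 0x2896BC
s_7 = Round(s_6, k_6) = 0x4563FB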